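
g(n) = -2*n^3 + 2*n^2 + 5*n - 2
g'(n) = -6*n^2 + 4*n + 5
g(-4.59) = 210.59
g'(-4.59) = -139.77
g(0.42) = 0.30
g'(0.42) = 5.62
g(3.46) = -43.60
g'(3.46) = -52.99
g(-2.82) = 44.66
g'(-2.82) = -53.99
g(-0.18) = -2.82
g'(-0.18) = 4.09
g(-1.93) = 10.18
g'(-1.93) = -25.07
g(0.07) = -1.64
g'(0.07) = 5.25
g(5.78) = -292.48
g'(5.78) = -172.33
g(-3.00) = 55.00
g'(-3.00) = -61.00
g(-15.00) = 7123.00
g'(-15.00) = -1405.00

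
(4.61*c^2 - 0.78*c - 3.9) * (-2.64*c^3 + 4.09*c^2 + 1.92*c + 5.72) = -12.1704*c^5 + 20.9141*c^4 + 15.957*c^3 + 8.9206*c^2 - 11.9496*c - 22.308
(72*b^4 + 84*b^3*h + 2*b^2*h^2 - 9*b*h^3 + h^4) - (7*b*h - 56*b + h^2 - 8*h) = 72*b^4 + 84*b^3*h + 2*b^2*h^2 - 9*b*h^3 - 7*b*h + 56*b + h^4 - h^2 + 8*h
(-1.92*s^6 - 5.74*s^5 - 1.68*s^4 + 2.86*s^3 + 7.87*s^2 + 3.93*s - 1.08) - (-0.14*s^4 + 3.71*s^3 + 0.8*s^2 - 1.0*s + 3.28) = -1.92*s^6 - 5.74*s^5 - 1.54*s^4 - 0.85*s^3 + 7.07*s^2 + 4.93*s - 4.36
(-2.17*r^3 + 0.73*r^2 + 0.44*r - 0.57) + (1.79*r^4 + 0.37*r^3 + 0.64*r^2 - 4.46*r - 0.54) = 1.79*r^4 - 1.8*r^3 + 1.37*r^2 - 4.02*r - 1.11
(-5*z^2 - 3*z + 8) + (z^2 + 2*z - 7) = -4*z^2 - z + 1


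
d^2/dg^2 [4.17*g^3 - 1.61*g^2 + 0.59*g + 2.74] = 25.02*g - 3.22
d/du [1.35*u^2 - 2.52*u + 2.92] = 2.7*u - 2.52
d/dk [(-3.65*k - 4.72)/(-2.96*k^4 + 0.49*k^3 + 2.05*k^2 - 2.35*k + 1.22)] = (-32.412*k^4 - 52.3078*k^3 + 14.4209*k^2 + 19.352*k - 15.545)/(8.7616*k^8 - 2.9008*k^7 - 11.8959*k^6 + 15.921*k^5 - 5.3229*k^4 - 8.4394*k^3 + 10.5245*k^2 - 5.734*k + 1.4884)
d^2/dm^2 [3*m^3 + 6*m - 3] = 18*m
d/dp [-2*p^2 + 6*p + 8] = 6 - 4*p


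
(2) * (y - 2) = 2*y - 4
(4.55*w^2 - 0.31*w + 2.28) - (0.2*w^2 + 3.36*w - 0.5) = 4.35*w^2 - 3.67*w + 2.78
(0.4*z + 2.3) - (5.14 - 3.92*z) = 4.32*z - 2.84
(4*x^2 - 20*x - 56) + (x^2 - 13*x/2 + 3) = 5*x^2 - 53*x/2 - 53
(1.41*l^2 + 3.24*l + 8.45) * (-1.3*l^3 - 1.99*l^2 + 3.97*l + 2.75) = -1.833*l^5 - 7.0179*l^4 - 11.8349*l^3 - 0.0751999999999984*l^2 + 42.4565*l + 23.2375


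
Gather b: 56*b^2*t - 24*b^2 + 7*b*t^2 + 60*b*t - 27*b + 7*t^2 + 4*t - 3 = b^2*(56*t - 24) + b*(7*t^2 + 60*t - 27) + 7*t^2 + 4*t - 3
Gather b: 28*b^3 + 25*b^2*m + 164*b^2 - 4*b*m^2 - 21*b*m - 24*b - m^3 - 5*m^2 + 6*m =28*b^3 + b^2*(25*m + 164) + b*(-4*m^2 - 21*m - 24) - m^3 - 5*m^2 + 6*m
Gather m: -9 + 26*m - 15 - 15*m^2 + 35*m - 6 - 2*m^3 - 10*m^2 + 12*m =-2*m^3 - 25*m^2 + 73*m - 30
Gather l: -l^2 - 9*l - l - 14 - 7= -l^2 - 10*l - 21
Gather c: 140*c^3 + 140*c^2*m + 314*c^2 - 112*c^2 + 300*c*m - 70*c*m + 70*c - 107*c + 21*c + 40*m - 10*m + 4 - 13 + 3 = 140*c^3 + c^2*(140*m + 202) + c*(230*m - 16) + 30*m - 6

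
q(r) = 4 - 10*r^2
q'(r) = -20*r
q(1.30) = -12.90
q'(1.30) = -26.00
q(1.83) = -29.49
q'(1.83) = -36.60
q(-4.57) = -204.85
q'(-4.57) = 91.40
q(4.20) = -172.40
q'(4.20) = -84.00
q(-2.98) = -84.80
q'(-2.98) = 59.60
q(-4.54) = -202.12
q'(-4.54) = 90.80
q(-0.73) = -1.33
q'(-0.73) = 14.60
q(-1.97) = -34.81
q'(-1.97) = 39.40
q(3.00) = -86.00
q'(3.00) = -60.00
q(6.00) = -356.00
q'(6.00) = -120.00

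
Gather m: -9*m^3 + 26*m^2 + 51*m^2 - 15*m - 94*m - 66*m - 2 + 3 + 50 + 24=-9*m^3 + 77*m^2 - 175*m + 75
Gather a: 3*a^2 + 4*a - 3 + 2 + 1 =3*a^2 + 4*a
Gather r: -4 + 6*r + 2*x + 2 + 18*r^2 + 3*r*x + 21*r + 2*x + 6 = 18*r^2 + r*(3*x + 27) + 4*x + 4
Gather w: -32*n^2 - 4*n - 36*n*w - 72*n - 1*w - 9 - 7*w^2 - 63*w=-32*n^2 - 76*n - 7*w^2 + w*(-36*n - 64) - 9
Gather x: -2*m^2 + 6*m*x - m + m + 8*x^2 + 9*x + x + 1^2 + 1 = -2*m^2 + 8*x^2 + x*(6*m + 10) + 2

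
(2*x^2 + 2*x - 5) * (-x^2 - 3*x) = -2*x^4 - 8*x^3 - x^2 + 15*x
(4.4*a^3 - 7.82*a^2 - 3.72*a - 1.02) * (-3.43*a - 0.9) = -15.092*a^4 + 22.8626*a^3 + 19.7976*a^2 + 6.8466*a + 0.918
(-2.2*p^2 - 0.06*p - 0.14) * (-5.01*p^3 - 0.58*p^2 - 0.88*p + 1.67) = 11.022*p^5 + 1.5766*p^4 + 2.6722*p^3 - 3.54*p^2 + 0.023*p - 0.2338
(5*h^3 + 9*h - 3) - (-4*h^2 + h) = 5*h^3 + 4*h^2 + 8*h - 3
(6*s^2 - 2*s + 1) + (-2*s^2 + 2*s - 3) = 4*s^2 - 2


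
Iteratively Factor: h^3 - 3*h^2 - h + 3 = (h - 1)*(h^2 - 2*h - 3) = (h - 1)*(h + 1)*(h - 3)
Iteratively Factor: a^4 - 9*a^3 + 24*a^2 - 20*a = (a - 2)*(a^3 - 7*a^2 + 10*a) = a*(a - 2)*(a^2 - 7*a + 10) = a*(a - 5)*(a - 2)*(a - 2)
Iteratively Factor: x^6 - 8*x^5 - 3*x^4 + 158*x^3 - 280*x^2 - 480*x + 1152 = (x + 4)*(x^5 - 12*x^4 + 45*x^3 - 22*x^2 - 192*x + 288) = (x - 3)*(x + 4)*(x^4 - 9*x^3 + 18*x^2 + 32*x - 96) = (x - 3)*(x + 2)*(x + 4)*(x^3 - 11*x^2 + 40*x - 48) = (x - 4)*(x - 3)*(x + 2)*(x + 4)*(x^2 - 7*x + 12) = (x - 4)^2*(x - 3)*(x + 2)*(x + 4)*(x - 3)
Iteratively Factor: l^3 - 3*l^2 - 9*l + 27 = (l - 3)*(l^2 - 9) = (l - 3)*(l + 3)*(l - 3)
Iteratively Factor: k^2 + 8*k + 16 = (k + 4)*(k + 4)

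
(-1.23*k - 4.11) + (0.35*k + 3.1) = -0.88*k - 1.01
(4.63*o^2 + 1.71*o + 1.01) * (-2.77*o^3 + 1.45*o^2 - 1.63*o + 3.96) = -12.8251*o^5 + 1.9768*o^4 - 7.8651*o^3 + 17.012*o^2 + 5.1253*o + 3.9996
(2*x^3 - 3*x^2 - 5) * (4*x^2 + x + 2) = 8*x^5 - 10*x^4 + x^3 - 26*x^2 - 5*x - 10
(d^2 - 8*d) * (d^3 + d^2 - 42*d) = d^5 - 7*d^4 - 50*d^3 + 336*d^2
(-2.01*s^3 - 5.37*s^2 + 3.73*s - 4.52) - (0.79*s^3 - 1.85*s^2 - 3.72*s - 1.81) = -2.8*s^3 - 3.52*s^2 + 7.45*s - 2.71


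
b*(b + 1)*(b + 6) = b^3 + 7*b^2 + 6*b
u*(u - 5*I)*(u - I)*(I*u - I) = I*u^4 + 6*u^3 - I*u^3 - 6*u^2 - 5*I*u^2 + 5*I*u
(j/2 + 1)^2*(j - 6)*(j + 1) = j^4/4 - j^3/4 - 11*j^2/2 - 11*j - 6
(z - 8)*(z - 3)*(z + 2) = z^3 - 9*z^2 + 2*z + 48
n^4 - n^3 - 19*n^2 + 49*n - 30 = (n - 3)*(n - 2)*(n - 1)*(n + 5)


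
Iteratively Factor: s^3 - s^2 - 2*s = (s)*(s^2 - s - 2) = s*(s - 2)*(s + 1)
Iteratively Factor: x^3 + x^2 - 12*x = (x)*(x^2 + x - 12) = x*(x - 3)*(x + 4)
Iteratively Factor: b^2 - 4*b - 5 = (b - 5)*(b + 1)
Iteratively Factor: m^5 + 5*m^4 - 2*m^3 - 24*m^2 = (m - 2)*(m^4 + 7*m^3 + 12*m^2) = m*(m - 2)*(m^3 + 7*m^2 + 12*m) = m^2*(m - 2)*(m^2 + 7*m + 12) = m^2*(m - 2)*(m + 3)*(m + 4)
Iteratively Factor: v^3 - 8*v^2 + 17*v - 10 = (v - 2)*(v^2 - 6*v + 5) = (v - 5)*(v - 2)*(v - 1)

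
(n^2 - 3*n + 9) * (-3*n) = -3*n^3 + 9*n^2 - 27*n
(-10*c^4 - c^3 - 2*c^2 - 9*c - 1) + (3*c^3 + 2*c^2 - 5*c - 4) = -10*c^4 + 2*c^3 - 14*c - 5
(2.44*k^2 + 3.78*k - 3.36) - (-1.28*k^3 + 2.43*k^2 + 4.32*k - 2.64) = 1.28*k^3 + 0.00999999999999979*k^2 - 0.54*k - 0.72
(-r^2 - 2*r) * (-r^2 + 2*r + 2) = r^4 - 6*r^2 - 4*r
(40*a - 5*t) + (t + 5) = 40*a - 4*t + 5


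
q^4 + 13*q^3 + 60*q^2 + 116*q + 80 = (q + 2)^2*(q + 4)*(q + 5)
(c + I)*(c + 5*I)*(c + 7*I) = c^3 + 13*I*c^2 - 47*c - 35*I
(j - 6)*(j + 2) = j^2 - 4*j - 12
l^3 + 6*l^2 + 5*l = l*(l + 1)*(l + 5)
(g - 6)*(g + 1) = g^2 - 5*g - 6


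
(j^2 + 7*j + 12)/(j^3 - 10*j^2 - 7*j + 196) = (j + 3)/(j^2 - 14*j + 49)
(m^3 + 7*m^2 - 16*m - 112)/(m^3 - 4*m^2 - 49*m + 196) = (m + 4)/(m - 7)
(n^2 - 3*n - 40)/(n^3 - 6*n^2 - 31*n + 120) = 1/(n - 3)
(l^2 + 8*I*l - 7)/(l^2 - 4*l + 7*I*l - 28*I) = (l + I)/(l - 4)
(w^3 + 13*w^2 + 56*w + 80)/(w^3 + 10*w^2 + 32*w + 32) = (w + 5)/(w + 2)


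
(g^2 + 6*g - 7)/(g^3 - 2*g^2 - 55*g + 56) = 1/(g - 8)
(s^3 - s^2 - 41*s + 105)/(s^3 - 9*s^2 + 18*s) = (s^2 + 2*s - 35)/(s*(s - 6))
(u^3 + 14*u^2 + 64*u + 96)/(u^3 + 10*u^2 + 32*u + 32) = (u + 6)/(u + 2)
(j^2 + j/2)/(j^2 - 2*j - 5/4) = 2*j/(2*j - 5)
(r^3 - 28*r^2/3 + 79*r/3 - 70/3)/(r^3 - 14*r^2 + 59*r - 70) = (r - 7/3)/(r - 7)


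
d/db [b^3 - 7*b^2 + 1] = b*(3*b - 14)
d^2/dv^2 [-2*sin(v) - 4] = 2*sin(v)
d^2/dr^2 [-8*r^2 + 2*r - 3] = -16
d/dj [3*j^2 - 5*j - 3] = 6*j - 5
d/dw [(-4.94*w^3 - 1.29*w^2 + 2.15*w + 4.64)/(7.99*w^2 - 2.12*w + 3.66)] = (-39.4706*w^4 + 20.9456*w^3 - 68.6849*w^2 - 83.59*w + 17.7058)/(63.8401*w^4 - 33.8776*w^3 + 62.9812*w^2 - 15.5184*w + 13.3956)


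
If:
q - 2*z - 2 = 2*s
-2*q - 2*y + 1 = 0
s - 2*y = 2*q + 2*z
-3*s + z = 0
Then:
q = 2/5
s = -1/5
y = 1/10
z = -3/5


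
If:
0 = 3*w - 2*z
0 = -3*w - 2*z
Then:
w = 0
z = 0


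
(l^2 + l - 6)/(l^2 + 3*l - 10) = (l + 3)/(l + 5)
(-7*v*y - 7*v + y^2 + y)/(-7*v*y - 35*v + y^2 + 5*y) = (y + 1)/(y + 5)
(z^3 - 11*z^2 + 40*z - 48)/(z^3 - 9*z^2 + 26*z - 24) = (z - 4)/(z - 2)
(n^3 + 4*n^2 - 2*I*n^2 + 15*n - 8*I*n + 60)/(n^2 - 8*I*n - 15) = (n^2 + n*(4 + 3*I) + 12*I)/(n - 3*I)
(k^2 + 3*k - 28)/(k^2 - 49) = (k - 4)/(k - 7)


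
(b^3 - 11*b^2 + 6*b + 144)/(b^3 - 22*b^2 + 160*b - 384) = (b + 3)/(b - 8)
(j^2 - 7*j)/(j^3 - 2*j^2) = (j - 7)/(j*(j - 2))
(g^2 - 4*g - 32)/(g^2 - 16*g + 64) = (g + 4)/(g - 8)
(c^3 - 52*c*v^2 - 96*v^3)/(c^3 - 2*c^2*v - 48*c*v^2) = (c + 2*v)/c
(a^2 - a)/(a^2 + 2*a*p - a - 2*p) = a/(a + 2*p)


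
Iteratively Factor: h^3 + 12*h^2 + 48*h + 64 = (h + 4)*(h^2 + 8*h + 16) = (h + 4)^2*(h + 4)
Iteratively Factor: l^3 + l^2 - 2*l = (l - 1)*(l^2 + 2*l) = l*(l - 1)*(l + 2)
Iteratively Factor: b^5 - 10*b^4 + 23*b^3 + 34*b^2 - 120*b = (b - 3)*(b^4 - 7*b^3 + 2*b^2 + 40*b) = b*(b - 3)*(b^3 - 7*b^2 + 2*b + 40) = b*(b - 4)*(b - 3)*(b^2 - 3*b - 10) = b*(b - 5)*(b - 4)*(b - 3)*(b + 2)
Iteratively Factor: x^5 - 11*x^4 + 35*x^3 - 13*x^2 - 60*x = (x - 4)*(x^4 - 7*x^3 + 7*x^2 + 15*x) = x*(x - 4)*(x^3 - 7*x^2 + 7*x + 15) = x*(x - 4)*(x + 1)*(x^2 - 8*x + 15) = x*(x - 5)*(x - 4)*(x + 1)*(x - 3)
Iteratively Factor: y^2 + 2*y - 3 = (y + 3)*(y - 1)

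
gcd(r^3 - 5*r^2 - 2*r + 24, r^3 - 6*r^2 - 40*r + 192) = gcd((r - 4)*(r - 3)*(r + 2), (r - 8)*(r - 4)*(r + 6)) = r - 4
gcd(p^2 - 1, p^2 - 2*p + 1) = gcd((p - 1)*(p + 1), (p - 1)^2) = p - 1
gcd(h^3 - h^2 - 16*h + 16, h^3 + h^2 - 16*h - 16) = h^2 - 16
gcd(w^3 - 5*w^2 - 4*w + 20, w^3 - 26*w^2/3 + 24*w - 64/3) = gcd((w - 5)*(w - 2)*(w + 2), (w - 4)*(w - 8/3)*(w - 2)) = w - 2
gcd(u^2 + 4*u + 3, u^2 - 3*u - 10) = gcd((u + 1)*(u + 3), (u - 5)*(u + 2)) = 1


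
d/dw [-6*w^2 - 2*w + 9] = -12*w - 2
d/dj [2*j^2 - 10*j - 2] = 4*j - 10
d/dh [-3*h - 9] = -3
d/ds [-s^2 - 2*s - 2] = -2*s - 2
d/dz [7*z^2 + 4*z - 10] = 14*z + 4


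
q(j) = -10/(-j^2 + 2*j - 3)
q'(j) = -10*(2*j - 2)/(-j^2 + 2*j - 3)^2 = 20*(1 - j)/(j^2 - 2*j + 3)^2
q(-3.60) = 0.43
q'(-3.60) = 0.17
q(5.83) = 0.39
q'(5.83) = -0.15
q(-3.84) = 0.39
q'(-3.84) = 0.15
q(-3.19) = 0.51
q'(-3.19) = 0.22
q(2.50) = 2.35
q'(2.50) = -1.66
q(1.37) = 4.68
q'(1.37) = -1.62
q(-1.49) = 1.22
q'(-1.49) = 0.74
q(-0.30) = 2.71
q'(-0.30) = 1.91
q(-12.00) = 0.06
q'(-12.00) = 0.01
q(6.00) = 0.37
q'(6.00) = -0.14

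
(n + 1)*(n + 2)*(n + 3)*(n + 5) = n^4 + 11*n^3 + 41*n^2 + 61*n + 30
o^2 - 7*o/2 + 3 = (o - 2)*(o - 3/2)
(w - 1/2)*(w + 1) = w^2 + w/2 - 1/2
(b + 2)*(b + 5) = b^2 + 7*b + 10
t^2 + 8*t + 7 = (t + 1)*(t + 7)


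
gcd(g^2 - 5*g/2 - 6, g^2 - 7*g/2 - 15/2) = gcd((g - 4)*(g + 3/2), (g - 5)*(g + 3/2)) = g + 3/2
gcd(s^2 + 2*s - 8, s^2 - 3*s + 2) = s - 2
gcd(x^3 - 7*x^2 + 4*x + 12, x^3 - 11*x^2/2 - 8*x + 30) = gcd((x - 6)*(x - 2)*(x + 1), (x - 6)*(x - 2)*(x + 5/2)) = x^2 - 8*x + 12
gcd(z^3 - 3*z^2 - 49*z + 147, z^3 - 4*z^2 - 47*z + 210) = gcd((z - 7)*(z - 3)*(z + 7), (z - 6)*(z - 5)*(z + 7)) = z + 7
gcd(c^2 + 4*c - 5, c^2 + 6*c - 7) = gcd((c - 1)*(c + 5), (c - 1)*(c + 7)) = c - 1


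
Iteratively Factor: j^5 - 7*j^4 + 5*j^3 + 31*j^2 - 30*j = (j - 3)*(j^4 - 4*j^3 - 7*j^2 + 10*j) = (j - 5)*(j - 3)*(j^3 + j^2 - 2*j) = j*(j - 5)*(j - 3)*(j^2 + j - 2) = j*(j - 5)*(j - 3)*(j - 1)*(j + 2)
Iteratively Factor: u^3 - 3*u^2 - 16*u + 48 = (u + 4)*(u^2 - 7*u + 12) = (u - 4)*(u + 4)*(u - 3)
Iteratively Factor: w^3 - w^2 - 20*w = (w - 5)*(w^2 + 4*w) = w*(w - 5)*(w + 4)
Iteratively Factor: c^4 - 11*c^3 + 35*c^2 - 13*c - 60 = (c - 3)*(c^3 - 8*c^2 + 11*c + 20) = (c - 4)*(c - 3)*(c^2 - 4*c - 5) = (c - 5)*(c - 4)*(c - 3)*(c + 1)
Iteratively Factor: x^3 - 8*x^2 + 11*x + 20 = (x - 5)*(x^2 - 3*x - 4) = (x - 5)*(x - 4)*(x + 1)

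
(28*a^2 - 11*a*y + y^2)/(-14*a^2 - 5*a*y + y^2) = (-4*a + y)/(2*a + y)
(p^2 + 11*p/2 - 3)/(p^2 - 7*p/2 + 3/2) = (p + 6)/(p - 3)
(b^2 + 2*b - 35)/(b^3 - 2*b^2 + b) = (b^2 + 2*b - 35)/(b*(b^2 - 2*b + 1))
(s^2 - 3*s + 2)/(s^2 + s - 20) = (s^2 - 3*s + 2)/(s^2 + s - 20)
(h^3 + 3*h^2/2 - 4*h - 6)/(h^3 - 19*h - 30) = (h^2 - h/2 - 3)/(h^2 - 2*h - 15)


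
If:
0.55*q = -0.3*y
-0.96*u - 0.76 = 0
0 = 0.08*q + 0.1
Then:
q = -1.25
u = -0.79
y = 2.29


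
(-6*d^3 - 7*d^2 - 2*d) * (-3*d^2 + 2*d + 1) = 18*d^5 + 9*d^4 - 14*d^3 - 11*d^2 - 2*d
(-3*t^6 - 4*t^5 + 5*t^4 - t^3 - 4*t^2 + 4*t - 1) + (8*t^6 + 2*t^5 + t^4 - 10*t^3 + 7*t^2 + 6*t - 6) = 5*t^6 - 2*t^5 + 6*t^4 - 11*t^3 + 3*t^2 + 10*t - 7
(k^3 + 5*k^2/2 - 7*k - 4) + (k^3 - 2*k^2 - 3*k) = 2*k^3 + k^2/2 - 10*k - 4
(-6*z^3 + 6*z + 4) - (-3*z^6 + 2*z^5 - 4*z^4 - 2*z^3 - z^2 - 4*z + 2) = 3*z^6 - 2*z^5 + 4*z^4 - 4*z^3 + z^2 + 10*z + 2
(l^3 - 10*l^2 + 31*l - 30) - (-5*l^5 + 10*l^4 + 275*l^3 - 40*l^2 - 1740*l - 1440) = 5*l^5 - 10*l^4 - 274*l^3 + 30*l^2 + 1771*l + 1410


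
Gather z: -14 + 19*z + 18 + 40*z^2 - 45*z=40*z^2 - 26*z + 4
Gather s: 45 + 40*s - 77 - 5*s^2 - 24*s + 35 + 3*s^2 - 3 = -2*s^2 + 16*s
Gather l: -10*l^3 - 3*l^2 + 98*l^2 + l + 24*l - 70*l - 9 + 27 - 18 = -10*l^3 + 95*l^2 - 45*l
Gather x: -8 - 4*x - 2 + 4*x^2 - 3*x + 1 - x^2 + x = 3*x^2 - 6*x - 9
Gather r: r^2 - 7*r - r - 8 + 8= r^2 - 8*r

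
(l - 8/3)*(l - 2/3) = l^2 - 10*l/3 + 16/9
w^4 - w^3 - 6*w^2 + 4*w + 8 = (w - 2)^2*(w + 1)*(w + 2)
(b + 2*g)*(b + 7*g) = b^2 + 9*b*g + 14*g^2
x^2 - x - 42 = (x - 7)*(x + 6)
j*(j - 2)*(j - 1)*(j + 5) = j^4 + 2*j^3 - 13*j^2 + 10*j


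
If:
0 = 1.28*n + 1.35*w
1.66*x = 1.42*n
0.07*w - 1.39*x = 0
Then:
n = 0.00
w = 0.00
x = 0.00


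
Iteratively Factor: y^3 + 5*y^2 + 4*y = (y)*(y^2 + 5*y + 4) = y*(y + 4)*(y + 1)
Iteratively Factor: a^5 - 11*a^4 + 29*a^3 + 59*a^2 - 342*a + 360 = (a - 2)*(a^4 - 9*a^3 + 11*a^2 + 81*a - 180) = (a - 3)*(a - 2)*(a^3 - 6*a^2 - 7*a + 60) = (a - 4)*(a - 3)*(a - 2)*(a^2 - 2*a - 15) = (a - 5)*(a - 4)*(a - 3)*(a - 2)*(a + 3)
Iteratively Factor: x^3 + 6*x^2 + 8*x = (x)*(x^2 + 6*x + 8) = x*(x + 4)*(x + 2)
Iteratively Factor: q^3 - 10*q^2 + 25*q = (q)*(q^2 - 10*q + 25) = q*(q - 5)*(q - 5)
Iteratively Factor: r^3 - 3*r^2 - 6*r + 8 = (r + 2)*(r^2 - 5*r + 4) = (r - 4)*(r + 2)*(r - 1)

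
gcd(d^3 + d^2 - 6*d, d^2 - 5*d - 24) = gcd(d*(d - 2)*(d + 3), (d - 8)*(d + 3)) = d + 3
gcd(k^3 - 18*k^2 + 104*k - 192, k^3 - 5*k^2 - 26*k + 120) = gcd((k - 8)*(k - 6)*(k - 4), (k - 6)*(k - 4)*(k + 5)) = k^2 - 10*k + 24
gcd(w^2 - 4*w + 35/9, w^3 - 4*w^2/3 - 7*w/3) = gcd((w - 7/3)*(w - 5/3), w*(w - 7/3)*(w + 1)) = w - 7/3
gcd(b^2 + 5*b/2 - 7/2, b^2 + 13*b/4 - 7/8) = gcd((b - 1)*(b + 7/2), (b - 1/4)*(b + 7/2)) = b + 7/2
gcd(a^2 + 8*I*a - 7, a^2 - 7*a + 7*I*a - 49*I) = a + 7*I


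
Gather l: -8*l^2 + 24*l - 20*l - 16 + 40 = -8*l^2 + 4*l + 24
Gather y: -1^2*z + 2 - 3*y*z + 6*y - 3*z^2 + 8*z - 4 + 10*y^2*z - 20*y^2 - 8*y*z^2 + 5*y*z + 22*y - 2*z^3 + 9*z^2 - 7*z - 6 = y^2*(10*z - 20) + y*(-8*z^2 + 2*z + 28) - 2*z^3 + 6*z^2 - 8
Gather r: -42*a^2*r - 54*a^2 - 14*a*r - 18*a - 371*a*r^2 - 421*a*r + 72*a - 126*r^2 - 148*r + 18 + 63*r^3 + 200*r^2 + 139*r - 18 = -54*a^2 + 54*a + 63*r^3 + r^2*(74 - 371*a) + r*(-42*a^2 - 435*a - 9)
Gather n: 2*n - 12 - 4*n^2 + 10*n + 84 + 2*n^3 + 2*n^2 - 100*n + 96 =2*n^3 - 2*n^2 - 88*n + 168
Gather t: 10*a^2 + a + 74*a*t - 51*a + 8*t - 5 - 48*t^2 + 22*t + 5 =10*a^2 - 50*a - 48*t^2 + t*(74*a + 30)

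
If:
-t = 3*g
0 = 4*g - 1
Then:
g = 1/4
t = -3/4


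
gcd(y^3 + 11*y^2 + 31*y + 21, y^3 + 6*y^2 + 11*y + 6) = y^2 + 4*y + 3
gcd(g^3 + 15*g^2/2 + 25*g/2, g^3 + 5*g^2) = g^2 + 5*g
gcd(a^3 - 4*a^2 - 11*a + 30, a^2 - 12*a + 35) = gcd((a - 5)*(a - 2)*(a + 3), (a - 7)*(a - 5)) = a - 5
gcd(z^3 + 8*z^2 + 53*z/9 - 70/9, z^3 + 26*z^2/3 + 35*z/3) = z^2 + 26*z/3 + 35/3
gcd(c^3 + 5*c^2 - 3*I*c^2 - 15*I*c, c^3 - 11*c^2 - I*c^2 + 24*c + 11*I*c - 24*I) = 1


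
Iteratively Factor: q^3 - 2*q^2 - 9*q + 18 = (q - 3)*(q^2 + q - 6) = (q - 3)*(q + 3)*(q - 2)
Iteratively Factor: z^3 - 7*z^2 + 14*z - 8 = (z - 1)*(z^2 - 6*z + 8) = (z - 2)*(z - 1)*(z - 4)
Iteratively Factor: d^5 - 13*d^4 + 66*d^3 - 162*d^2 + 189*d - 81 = (d - 3)*(d^4 - 10*d^3 + 36*d^2 - 54*d + 27) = (d - 3)^2*(d^3 - 7*d^2 + 15*d - 9) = (d - 3)^3*(d^2 - 4*d + 3) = (d - 3)^4*(d - 1)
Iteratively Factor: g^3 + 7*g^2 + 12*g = (g + 4)*(g^2 + 3*g) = (g + 3)*(g + 4)*(g)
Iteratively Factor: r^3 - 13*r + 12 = (r + 4)*(r^2 - 4*r + 3) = (r - 1)*(r + 4)*(r - 3)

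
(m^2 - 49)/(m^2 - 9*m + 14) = (m + 7)/(m - 2)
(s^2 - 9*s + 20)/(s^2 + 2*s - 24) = (s - 5)/(s + 6)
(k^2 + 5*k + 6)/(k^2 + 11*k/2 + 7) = 2*(k + 3)/(2*k + 7)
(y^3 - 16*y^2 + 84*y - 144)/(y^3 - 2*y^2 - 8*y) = (y^2 - 12*y + 36)/(y*(y + 2))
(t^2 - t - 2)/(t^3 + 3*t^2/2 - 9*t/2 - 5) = 2/(2*t + 5)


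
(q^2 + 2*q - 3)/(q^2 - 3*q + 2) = (q + 3)/(q - 2)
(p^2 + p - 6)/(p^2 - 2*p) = (p + 3)/p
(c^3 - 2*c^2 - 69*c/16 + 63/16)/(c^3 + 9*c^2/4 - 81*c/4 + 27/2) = (c + 7/4)/(c + 6)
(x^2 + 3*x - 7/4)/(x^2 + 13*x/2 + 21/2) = (x - 1/2)/(x + 3)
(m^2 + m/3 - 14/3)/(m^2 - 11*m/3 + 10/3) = (3*m + 7)/(3*m - 5)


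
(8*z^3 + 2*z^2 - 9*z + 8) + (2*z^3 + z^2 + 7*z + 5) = 10*z^3 + 3*z^2 - 2*z + 13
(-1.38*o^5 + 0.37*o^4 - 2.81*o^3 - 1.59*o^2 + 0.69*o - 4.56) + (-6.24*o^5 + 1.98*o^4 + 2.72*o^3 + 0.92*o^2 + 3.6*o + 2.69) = -7.62*o^5 + 2.35*o^4 - 0.0899999999999999*o^3 - 0.67*o^2 + 4.29*o - 1.87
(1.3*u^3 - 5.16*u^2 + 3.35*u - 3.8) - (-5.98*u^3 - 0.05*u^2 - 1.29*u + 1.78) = 7.28*u^3 - 5.11*u^2 + 4.64*u - 5.58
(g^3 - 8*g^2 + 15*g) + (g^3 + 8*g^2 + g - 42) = 2*g^3 + 16*g - 42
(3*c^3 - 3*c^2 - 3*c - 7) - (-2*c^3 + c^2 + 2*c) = 5*c^3 - 4*c^2 - 5*c - 7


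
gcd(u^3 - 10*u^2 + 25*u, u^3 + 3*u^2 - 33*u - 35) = u - 5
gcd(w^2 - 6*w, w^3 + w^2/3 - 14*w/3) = w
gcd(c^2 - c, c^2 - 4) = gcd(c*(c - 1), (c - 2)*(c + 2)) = 1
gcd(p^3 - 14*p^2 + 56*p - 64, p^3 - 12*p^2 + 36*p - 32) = p^2 - 10*p + 16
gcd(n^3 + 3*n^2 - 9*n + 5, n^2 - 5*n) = 1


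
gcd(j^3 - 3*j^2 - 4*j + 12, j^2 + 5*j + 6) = j + 2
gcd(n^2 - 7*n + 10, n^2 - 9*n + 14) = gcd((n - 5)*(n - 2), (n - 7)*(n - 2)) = n - 2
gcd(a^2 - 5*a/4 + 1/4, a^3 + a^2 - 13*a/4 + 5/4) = a - 1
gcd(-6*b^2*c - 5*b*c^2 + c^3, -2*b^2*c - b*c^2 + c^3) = b*c + c^2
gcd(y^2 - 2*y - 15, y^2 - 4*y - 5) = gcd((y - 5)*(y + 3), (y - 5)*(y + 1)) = y - 5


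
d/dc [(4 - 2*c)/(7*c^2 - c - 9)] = 2*(-7*c^2 + c + (c - 2)*(14*c - 1) + 9)/(-7*c^2 + c + 9)^2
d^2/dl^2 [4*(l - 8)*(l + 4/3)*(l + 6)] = 24*l - 16/3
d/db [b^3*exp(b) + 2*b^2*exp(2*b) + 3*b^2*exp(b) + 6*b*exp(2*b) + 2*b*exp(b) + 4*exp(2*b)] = (b^3 + 4*b^2*exp(b) + 6*b^2 + 16*b*exp(b) + 8*b + 14*exp(b) + 2)*exp(b)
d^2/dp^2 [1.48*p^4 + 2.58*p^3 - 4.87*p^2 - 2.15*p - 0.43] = 17.76*p^2 + 15.48*p - 9.74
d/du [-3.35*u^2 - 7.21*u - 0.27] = -6.7*u - 7.21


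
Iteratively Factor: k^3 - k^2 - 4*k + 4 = (k - 2)*(k^2 + k - 2) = (k - 2)*(k - 1)*(k + 2)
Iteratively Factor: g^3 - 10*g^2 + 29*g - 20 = (g - 1)*(g^2 - 9*g + 20) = (g - 5)*(g - 1)*(g - 4)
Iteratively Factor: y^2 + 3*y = (y + 3)*(y)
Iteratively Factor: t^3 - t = (t - 1)*(t^2 + t) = (t - 1)*(t + 1)*(t)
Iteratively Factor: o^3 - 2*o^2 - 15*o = (o - 5)*(o^2 + 3*o) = o*(o - 5)*(o + 3)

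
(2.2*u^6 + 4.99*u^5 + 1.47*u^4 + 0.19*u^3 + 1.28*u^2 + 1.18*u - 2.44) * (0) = 0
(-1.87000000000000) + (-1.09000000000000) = -2.96000000000000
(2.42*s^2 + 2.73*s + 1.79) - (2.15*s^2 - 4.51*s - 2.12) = 0.27*s^2 + 7.24*s + 3.91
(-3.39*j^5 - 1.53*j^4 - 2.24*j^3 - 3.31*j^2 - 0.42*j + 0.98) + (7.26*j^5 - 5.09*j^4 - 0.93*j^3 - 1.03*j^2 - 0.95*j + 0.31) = 3.87*j^5 - 6.62*j^4 - 3.17*j^3 - 4.34*j^2 - 1.37*j + 1.29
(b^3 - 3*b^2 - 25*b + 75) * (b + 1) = b^4 - 2*b^3 - 28*b^2 + 50*b + 75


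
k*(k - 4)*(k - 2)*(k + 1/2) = k^4 - 11*k^3/2 + 5*k^2 + 4*k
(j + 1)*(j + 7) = j^2 + 8*j + 7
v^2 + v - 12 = (v - 3)*(v + 4)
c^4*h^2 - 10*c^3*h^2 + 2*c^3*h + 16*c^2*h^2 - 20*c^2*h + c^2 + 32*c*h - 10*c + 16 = (c - 8)*(c - 2)*(c*h + 1)^2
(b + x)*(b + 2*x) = b^2 + 3*b*x + 2*x^2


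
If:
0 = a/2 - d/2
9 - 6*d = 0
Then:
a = 3/2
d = 3/2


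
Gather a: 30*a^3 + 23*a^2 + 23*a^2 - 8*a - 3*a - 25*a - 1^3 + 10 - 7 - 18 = 30*a^3 + 46*a^2 - 36*a - 16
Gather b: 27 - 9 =18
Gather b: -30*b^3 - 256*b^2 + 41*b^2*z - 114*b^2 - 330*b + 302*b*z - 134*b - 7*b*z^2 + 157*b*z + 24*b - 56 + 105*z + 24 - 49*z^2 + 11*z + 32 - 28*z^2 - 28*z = -30*b^3 + b^2*(41*z - 370) + b*(-7*z^2 + 459*z - 440) - 77*z^2 + 88*z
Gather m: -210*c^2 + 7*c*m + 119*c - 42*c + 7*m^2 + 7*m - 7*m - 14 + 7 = -210*c^2 + 7*c*m + 77*c + 7*m^2 - 7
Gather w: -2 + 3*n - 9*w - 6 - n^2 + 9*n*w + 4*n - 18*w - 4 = -n^2 + 7*n + w*(9*n - 27) - 12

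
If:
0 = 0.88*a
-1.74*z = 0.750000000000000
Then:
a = 0.00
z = -0.43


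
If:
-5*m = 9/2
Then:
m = -9/10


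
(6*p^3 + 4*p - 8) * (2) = 12*p^3 + 8*p - 16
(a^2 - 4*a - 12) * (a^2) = a^4 - 4*a^3 - 12*a^2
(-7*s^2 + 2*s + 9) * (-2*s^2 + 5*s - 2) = 14*s^4 - 39*s^3 + 6*s^2 + 41*s - 18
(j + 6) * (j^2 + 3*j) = j^3 + 9*j^2 + 18*j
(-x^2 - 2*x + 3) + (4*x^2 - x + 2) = 3*x^2 - 3*x + 5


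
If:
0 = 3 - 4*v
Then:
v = 3/4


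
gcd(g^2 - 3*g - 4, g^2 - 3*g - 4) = g^2 - 3*g - 4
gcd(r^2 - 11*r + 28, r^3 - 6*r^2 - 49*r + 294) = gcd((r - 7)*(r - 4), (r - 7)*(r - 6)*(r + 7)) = r - 7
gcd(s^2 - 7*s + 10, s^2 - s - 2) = s - 2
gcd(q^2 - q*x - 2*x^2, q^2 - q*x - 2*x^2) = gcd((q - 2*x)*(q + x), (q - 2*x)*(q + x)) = -q^2 + q*x + 2*x^2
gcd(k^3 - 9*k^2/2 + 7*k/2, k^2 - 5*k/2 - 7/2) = k - 7/2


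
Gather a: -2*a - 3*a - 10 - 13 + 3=-5*a - 20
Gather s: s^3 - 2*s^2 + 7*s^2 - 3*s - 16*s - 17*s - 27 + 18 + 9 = s^3 + 5*s^2 - 36*s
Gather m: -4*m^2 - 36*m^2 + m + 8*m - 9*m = -40*m^2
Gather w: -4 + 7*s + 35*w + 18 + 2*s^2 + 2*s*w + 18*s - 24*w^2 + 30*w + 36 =2*s^2 + 25*s - 24*w^2 + w*(2*s + 65) + 50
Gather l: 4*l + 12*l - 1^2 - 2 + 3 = 16*l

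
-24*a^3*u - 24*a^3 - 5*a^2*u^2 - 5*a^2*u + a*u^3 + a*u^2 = (-8*a + u)*(3*a + u)*(a*u + a)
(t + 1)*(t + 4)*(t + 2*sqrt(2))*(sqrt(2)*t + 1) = sqrt(2)*t^4 + 5*t^3 + 5*sqrt(2)*t^3 + 6*sqrt(2)*t^2 + 25*t^2 + 10*sqrt(2)*t + 20*t + 8*sqrt(2)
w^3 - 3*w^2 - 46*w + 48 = (w - 8)*(w - 1)*(w + 6)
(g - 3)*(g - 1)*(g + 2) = g^3 - 2*g^2 - 5*g + 6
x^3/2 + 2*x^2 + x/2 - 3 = (x/2 + 1)*(x - 1)*(x + 3)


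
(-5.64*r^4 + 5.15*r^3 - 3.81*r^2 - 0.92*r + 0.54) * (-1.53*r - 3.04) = 8.6292*r^5 + 9.2661*r^4 - 9.8267*r^3 + 12.99*r^2 + 1.9706*r - 1.6416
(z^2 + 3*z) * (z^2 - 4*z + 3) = z^4 - z^3 - 9*z^2 + 9*z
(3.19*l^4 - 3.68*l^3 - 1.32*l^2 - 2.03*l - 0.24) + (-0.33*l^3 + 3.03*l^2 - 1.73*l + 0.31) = 3.19*l^4 - 4.01*l^3 + 1.71*l^2 - 3.76*l + 0.07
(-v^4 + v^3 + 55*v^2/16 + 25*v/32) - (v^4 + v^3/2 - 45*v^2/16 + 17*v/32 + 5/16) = -2*v^4 + v^3/2 + 25*v^2/4 + v/4 - 5/16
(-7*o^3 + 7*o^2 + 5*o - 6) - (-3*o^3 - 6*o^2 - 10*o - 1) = -4*o^3 + 13*o^2 + 15*o - 5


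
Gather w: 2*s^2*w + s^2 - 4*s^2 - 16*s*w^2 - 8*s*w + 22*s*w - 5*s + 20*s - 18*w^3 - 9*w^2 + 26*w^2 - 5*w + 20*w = -3*s^2 + 15*s - 18*w^3 + w^2*(17 - 16*s) + w*(2*s^2 + 14*s + 15)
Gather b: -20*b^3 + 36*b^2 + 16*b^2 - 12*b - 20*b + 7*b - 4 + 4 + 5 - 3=-20*b^3 + 52*b^2 - 25*b + 2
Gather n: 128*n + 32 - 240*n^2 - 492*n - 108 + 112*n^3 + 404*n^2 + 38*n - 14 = 112*n^3 + 164*n^2 - 326*n - 90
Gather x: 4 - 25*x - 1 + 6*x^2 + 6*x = 6*x^2 - 19*x + 3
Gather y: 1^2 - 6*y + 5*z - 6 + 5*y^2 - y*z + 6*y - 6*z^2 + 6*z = 5*y^2 - y*z - 6*z^2 + 11*z - 5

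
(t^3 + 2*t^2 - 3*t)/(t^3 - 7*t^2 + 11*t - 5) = t*(t + 3)/(t^2 - 6*t + 5)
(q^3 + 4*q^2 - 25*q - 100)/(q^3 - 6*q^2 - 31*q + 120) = (q^2 - q - 20)/(q^2 - 11*q + 24)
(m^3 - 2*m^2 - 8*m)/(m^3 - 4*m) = (m - 4)/(m - 2)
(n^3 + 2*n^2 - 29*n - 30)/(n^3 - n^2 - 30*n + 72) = (n^2 - 4*n - 5)/(n^2 - 7*n + 12)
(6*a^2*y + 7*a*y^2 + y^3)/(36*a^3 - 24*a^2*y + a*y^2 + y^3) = y*(a + y)/(6*a^2 - 5*a*y + y^2)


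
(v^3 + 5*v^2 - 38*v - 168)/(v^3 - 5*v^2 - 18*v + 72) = (v + 7)/(v - 3)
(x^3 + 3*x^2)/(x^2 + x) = x*(x + 3)/(x + 1)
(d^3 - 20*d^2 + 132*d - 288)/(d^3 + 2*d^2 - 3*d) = (d^3 - 20*d^2 + 132*d - 288)/(d*(d^2 + 2*d - 3))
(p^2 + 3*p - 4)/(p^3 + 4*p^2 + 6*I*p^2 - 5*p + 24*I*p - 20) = (p - 1)/(p^2 + 6*I*p - 5)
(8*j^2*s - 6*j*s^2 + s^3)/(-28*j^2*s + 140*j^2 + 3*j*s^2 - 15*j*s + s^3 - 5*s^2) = s*(-2*j + s)/(7*j*s - 35*j + s^2 - 5*s)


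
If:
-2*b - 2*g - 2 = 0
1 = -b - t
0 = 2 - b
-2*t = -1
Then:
No Solution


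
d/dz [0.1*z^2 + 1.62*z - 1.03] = 0.2*z + 1.62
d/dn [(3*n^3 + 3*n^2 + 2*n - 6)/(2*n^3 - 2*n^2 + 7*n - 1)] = 2*(-6*n^4 + 17*n^3 + 26*n^2 - 15*n + 20)/(4*n^6 - 8*n^5 + 32*n^4 - 32*n^3 + 53*n^2 - 14*n + 1)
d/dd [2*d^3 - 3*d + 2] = 6*d^2 - 3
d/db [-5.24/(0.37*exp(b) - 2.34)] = 1.9388*exp(b)/(0.37*exp(b) - 2.34)^2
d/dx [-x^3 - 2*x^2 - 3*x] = -3*x^2 - 4*x - 3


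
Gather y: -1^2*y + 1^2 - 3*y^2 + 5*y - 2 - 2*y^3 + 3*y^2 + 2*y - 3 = -2*y^3 + 6*y - 4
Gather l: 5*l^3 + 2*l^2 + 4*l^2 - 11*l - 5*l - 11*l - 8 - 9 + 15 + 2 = 5*l^3 + 6*l^2 - 27*l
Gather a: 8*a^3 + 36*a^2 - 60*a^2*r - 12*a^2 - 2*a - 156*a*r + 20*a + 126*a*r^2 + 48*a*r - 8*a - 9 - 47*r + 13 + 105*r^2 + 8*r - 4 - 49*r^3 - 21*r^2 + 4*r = 8*a^3 + a^2*(24 - 60*r) + a*(126*r^2 - 108*r + 10) - 49*r^3 + 84*r^2 - 35*r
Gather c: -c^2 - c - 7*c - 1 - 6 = -c^2 - 8*c - 7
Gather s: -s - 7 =-s - 7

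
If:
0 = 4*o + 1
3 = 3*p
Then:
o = -1/4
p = 1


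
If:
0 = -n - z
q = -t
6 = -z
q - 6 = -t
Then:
No Solution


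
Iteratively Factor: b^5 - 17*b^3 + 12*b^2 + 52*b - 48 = (b - 1)*(b^4 + b^3 - 16*b^2 - 4*b + 48) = (b - 3)*(b - 1)*(b^3 + 4*b^2 - 4*b - 16) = (b - 3)*(b - 1)*(b + 4)*(b^2 - 4) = (b - 3)*(b - 1)*(b + 2)*(b + 4)*(b - 2)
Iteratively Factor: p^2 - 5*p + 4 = (p - 1)*(p - 4)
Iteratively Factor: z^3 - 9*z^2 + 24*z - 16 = (z - 4)*(z^2 - 5*z + 4) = (z - 4)*(z - 1)*(z - 4)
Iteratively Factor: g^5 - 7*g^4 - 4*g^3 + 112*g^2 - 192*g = (g - 3)*(g^4 - 4*g^3 - 16*g^2 + 64*g) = (g - 4)*(g - 3)*(g^3 - 16*g) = (g - 4)^2*(g - 3)*(g^2 + 4*g) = (g - 4)^2*(g - 3)*(g + 4)*(g)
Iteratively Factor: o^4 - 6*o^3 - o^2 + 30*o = (o - 3)*(o^3 - 3*o^2 - 10*o) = o*(o - 3)*(o^2 - 3*o - 10) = o*(o - 5)*(o - 3)*(o + 2)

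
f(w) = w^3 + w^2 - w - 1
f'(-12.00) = 407.00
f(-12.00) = -1573.00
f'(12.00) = 455.00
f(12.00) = 1859.00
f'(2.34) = 20.11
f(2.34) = 14.95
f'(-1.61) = 3.56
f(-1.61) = -0.97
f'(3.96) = 53.96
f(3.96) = 72.82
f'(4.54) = 69.91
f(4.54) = 108.65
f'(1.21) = 5.81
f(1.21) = 1.03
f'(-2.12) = 8.24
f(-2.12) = -3.91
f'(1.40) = 7.68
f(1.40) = 2.30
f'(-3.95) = 37.91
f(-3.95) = -43.08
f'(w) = 3*w^2 + 2*w - 1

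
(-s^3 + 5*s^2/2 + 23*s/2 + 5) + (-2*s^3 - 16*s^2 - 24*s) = -3*s^3 - 27*s^2/2 - 25*s/2 + 5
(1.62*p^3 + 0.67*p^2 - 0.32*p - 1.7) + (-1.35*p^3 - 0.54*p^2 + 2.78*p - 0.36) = 0.27*p^3 + 0.13*p^2 + 2.46*p - 2.06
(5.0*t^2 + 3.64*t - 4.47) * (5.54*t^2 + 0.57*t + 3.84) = 27.7*t^4 + 23.0156*t^3 - 3.489*t^2 + 11.4297*t - 17.1648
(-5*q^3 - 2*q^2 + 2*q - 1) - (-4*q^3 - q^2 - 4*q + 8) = -q^3 - q^2 + 6*q - 9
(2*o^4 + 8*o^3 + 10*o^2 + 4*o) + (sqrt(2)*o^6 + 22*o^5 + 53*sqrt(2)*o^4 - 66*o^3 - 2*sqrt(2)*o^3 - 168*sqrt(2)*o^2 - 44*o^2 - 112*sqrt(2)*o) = sqrt(2)*o^6 + 22*o^5 + 2*o^4 + 53*sqrt(2)*o^4 - 58*o^3 - 2*sqrt(2)*o^3 - 168*sqrt(2)*o^2 - 34*o^2 - 112*sqrt(2)*o + 4*o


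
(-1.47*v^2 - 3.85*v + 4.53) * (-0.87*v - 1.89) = 1.2789*v^3 + 6.1278*v^2 + 3.3354*v - 8.5617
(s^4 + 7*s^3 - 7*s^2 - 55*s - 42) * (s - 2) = s^5 + 5*s^4 - 21*s^3 - 41*s^2 + 68*s + 84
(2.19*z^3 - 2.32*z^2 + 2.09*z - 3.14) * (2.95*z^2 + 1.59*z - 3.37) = 6.4605*z^5 - 3.3619*z^4 - 4.9036*z^3 + 1.8785*z^2 - 12.0359*z + 10.5818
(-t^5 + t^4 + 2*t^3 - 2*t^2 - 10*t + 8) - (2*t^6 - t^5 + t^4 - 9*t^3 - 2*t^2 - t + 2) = -2*t^6 + 11*t^3 - 9*t + 6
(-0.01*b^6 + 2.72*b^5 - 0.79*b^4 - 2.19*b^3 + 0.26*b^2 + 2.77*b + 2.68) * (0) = 0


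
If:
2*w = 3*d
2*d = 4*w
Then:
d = 0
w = 0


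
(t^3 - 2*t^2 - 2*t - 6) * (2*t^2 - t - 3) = 2*t^5 - 5*t^4 - 5*t^3 - 4*t^2 + 12*t + 18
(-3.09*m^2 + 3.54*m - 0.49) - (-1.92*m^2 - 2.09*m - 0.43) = -1.17*m^2 + 5.63*m - 0.06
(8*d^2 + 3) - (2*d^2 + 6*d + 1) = 6*d^2 - 6*d + 2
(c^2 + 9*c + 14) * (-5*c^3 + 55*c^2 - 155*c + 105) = -5*c^5 + 10*c^4 + 270*c^3 - 520*c^2 - 1225*c + 1470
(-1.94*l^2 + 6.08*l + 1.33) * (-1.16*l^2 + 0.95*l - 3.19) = 2.2504*l^4 - 8.8958*l^3 + 10.4218*l^2 - 18.1317*l - 4.2427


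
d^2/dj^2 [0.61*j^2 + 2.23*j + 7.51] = 1.22000000000000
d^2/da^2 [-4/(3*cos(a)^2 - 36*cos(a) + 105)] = 4*(4*sin(a)^4 - 6*sin(a)^2 + 465*cos(a) - 9*cos(3*a) - 216)/(3*(cos(a) - 7)^3*(cos(a) - 5)^3)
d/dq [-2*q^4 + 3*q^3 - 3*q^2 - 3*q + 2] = -8*q^3 + 9*q^2 - 6*q - 3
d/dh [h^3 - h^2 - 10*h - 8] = 3*h^2 - 2*h - 10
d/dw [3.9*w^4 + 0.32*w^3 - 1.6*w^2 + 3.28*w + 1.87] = 15.6*w^3 + 0.96*w^2 - 3.2*w + 3.28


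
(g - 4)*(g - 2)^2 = g^3 - 8*g^2 + 20*g - 16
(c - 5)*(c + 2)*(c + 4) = c^3 + c^2 - 22*c - 40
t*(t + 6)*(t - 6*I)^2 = t^4 + 6*t^3 - 12*I*t^3 - 36*t^2 - 72*I*t^2 - 216*t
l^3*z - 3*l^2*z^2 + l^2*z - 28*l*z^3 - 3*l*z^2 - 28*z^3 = (l - 7*z)*(l + 4*z)*(l*z + z)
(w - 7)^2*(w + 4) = w^3 - 10*w^2 - 7*w + 196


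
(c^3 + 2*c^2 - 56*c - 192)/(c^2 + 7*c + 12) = (c^2 - 2*c - 48)/(c + 3)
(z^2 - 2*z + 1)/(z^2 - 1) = (z - 1)/(z + 1)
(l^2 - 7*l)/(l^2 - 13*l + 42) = l/(l - 6)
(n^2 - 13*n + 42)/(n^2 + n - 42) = (n - 7)/(n + 7)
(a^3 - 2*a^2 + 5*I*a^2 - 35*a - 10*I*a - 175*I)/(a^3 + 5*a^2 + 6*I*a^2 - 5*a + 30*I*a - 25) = (a - 7)/(a + I)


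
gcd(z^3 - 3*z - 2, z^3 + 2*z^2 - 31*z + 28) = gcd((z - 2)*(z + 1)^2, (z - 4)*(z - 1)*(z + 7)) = 1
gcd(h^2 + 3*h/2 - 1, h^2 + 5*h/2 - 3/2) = h - 1/2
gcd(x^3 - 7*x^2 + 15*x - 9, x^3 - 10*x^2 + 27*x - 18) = x^2 - 4*x + 3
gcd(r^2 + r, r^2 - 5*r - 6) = r + 1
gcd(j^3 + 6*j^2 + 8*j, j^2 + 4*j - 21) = 1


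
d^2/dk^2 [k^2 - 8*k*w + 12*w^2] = 2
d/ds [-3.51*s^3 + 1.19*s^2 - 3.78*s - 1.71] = -10.53*s^2 + 2.38*s - 3.78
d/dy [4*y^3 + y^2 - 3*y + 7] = 12*y^2 + 2*y - 3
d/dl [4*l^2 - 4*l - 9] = 8*l - 4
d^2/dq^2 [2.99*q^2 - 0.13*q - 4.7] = 5.98000000000000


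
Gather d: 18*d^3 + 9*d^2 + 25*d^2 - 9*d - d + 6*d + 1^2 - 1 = 18*d^3 + 34*d^2 - 4*d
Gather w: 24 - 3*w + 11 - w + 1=36 - 4*w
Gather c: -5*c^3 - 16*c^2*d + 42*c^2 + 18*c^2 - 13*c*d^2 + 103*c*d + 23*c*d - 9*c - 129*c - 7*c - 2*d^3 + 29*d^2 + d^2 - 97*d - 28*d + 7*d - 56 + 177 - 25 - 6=-5*c^3 + c^2*(60 - 16*d) + c*(-13*d^2 + 126*d - 145) - 2*d^3 + 30*d^2 - 118*d + 90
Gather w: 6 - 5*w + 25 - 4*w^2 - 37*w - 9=-4*w^2 - 42*w + 22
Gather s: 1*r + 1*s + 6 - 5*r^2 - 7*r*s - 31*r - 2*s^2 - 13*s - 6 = -5*r^2 - 30*r - 2*s^2 + s*(-7*r - 12)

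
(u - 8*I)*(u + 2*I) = u^2 - 6*I*u + 16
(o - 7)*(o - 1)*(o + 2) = o^3 - 6*o^2 - 9*o + 14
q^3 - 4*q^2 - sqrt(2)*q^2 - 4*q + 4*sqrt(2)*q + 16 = (q - 4)*(q - 2*sqrt(2))*(q + sqrt(2))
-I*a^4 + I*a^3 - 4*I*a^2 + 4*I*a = a*(a - 2*I)*(a + 2*I)*(-I*a + I)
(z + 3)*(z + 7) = z^2 + 10*z + 21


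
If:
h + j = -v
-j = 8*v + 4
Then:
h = 7*v + 4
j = -8*v - 4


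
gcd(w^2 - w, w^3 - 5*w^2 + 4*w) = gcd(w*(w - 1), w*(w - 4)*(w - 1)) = w^2 - w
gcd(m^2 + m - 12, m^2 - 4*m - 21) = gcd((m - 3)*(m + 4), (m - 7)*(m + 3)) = 1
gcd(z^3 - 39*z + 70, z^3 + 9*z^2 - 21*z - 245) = z^2 + 2*z - 35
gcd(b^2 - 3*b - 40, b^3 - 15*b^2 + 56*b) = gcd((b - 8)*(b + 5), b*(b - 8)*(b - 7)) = b - 8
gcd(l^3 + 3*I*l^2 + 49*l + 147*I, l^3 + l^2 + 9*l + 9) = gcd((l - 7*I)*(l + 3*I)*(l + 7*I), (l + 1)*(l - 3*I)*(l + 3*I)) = l + 3*I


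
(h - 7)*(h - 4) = h^2 - 11*h + 28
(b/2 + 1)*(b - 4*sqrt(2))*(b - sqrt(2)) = b^3/2 - 5*sqrt(2)*b^2/2 + b^2 - 5*sqrt(2)*b + 4*b + 8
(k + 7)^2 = k^2 + 14*k + 49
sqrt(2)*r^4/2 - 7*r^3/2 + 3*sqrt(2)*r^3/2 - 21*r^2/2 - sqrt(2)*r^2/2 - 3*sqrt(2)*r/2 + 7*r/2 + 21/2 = (r - 1)*(r + 3)*(r - 7*sqrt(2)/2)*(sqrt(2)*r/2 + sqrt(2)/2)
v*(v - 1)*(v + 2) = v^3 + v^2 - 2*v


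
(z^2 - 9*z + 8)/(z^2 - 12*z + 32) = (z - 1)/(z - 4)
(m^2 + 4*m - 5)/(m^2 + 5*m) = (m - 1)/m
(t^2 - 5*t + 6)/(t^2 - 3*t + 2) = (t - 3)/(t - 1)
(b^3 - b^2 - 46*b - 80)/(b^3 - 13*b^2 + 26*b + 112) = (b + 5)/(b - 7)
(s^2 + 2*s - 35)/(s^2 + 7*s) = (s - 5)/s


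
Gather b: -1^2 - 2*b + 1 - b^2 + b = -b^2 - b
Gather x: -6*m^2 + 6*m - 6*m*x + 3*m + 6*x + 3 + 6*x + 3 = -6*m^2 + 9*m + x*(12 - 6*m) + 6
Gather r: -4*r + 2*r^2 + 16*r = 2*r^2 + 12*r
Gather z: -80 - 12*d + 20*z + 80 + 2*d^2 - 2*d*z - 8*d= 2*d^2 - 20*d + z*(20 - 2*d)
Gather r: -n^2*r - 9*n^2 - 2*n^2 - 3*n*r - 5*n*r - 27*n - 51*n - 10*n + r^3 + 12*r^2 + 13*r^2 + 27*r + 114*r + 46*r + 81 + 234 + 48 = -11*n^2 - 88*n + r^3 + 25*r^2 + r*(-n^2 - 8*n + 187) + 363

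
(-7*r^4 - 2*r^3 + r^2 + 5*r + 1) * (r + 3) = -7*r^5 - 23*r^4 - 5*r^3 + 8*r^2 + 16*r + 3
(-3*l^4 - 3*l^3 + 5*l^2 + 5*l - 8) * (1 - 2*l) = 6*l^5 + 3*l^4 - 13*l^3 - 5*l^2 + 21*l - 8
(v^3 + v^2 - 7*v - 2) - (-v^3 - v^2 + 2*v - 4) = 2*v^3 + 2*v^2 - 9*v + 2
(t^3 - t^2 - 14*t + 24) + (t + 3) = t^3 - t^2 - 13*t + 27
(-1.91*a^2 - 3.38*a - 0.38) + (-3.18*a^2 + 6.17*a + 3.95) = -5.09*a^2 + 2.79*a + 3.57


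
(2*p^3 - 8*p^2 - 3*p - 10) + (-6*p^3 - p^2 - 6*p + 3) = -4*p^3 - 9*p^2 - 9*p - 7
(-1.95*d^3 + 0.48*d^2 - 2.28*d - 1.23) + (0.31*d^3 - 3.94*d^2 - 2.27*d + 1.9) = -1.64*d^3 - 3.46*d^2 - 4.55*d + 0.67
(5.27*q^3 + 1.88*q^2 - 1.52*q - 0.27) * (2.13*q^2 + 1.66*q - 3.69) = 11.2251*q^5 + 12.7526*q^4 - 19.5631*q^3 - 10.0355*q^2 + 5.1606*q + 0.9963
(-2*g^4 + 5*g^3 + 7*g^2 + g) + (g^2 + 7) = -2*g^4 + 5*g^3 + 8*g^2 + g + 7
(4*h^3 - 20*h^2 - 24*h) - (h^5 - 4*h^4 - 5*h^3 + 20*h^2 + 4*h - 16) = -h^5 + 4*h^4 + 9*h^3 - 40*h^2 - 28*h + 16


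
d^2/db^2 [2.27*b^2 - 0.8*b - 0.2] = 4.54000000000000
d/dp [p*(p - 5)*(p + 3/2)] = 3*p^2 - 7*p - 15/2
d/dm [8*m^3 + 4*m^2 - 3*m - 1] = 24*m^2 + 8*m - 3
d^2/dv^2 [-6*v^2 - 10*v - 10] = -12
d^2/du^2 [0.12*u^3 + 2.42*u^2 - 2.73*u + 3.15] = 0.72*u + 4.84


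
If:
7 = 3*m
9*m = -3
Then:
No Solution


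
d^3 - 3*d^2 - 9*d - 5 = (d - 5)*(d + 1)^2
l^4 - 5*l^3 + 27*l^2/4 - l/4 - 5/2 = (l - 5/2)*(l - 2)*(l - 1)*(l + 1/2)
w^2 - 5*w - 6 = (w - 6)*(w + 1)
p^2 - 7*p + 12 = (p - 4)*(p - 3)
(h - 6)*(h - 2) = h^2 - 8*h + 12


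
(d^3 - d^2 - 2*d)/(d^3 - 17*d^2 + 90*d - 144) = d*(d^2 - d - 2)/(d^3 - 17*d^2 + 90*d - 144)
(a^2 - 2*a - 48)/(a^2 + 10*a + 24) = (a - 8)/(a + 4)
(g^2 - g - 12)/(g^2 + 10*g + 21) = (g - 4)/(g + 7)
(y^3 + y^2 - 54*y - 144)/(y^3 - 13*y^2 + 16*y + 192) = (y + 6)/(y - 8)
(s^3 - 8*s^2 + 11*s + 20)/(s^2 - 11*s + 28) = (s^2 - 4*s - 5)/(s - 7)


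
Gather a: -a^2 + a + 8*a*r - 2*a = -a^2 + a*(8*r - 1)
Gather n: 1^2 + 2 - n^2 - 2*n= -n^2 - 2*n + 3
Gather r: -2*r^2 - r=-2*r^2 - r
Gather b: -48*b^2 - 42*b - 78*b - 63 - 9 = -48*b^2 - 120*b - 72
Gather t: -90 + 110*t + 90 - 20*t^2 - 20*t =-20*t^2 + 90*t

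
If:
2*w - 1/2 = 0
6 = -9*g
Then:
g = -2/3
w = 1/4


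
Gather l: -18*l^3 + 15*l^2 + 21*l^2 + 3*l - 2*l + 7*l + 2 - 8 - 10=-18*l^3 + 36*l^2 + 8*l - 16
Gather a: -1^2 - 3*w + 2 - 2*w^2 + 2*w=-2*w^2 - w + 1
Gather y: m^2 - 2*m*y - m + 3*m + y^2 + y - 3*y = m^2 + 2*m + y^2 + y*(-2*m - 2)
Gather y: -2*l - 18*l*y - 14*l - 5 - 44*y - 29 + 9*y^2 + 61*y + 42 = -16*l + 9*y^2 + y*(17 - 18*l) + 8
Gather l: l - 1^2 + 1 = l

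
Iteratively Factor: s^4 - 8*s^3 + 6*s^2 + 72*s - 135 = (s + 3)*(s^3 - 11*s^2 + 39*s - 45) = (s - 5)*(s + 3)*(s^2 - 6*s + 9) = (s - 5)*(s - 3)*(s + 3)*(s - 3)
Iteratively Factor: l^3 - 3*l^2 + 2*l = (l)*(l^2 - 3*l + 2) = l*(l - 2)*(l - 1)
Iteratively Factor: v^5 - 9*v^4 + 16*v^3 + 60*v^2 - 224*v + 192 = (v - 4)*(v^4 - 5*v^3 - 4*v^2 + 44*v - 48) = (v - 4)*(v - 2)*(v^3 - 3*v^2 - 10*v + 24) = (v - 4)*(v - 2)^2*(v^2 - v - 12) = (v - 4)^2*(v - 2)^2*(v + 3)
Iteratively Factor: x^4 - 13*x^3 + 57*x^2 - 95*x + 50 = (x - 2)*(x^3 - 11*x^2 + 35*x - 25) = (x - 5)*(x - 2)*(x^2 - 6*x + 5) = (x - 5)*(x - 2)*(x - 1)*(x - 5)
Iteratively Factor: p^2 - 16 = (p + 4)*(p - 4)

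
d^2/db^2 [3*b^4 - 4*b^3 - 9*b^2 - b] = 36*b^2 - 24*b - 18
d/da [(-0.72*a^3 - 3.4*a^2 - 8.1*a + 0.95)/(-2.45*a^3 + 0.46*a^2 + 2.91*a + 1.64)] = (8.88178419700125e-16*a^5 - 8.6612*a^4 - 43.8804*a^3 - 2.7279*a^2 - 12.026*a - 16.0485)/(6.0025*a^6 - 2.254*a^5 - 14.0474*a^4 - 5.3588*a^3 + 9.9769*a^2 + 9.5448*a + 2.6896)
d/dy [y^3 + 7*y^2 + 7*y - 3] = 3*y^2 + 14*y + 7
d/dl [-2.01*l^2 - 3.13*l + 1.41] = -4.02*l - 3.13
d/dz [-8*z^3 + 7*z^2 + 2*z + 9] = -24*z^2 + 14*z + 2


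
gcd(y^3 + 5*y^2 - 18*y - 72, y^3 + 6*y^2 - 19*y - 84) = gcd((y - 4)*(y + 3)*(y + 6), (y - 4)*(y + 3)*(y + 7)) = y^2 - y - 12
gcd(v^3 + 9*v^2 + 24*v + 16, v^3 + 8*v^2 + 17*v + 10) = v + 1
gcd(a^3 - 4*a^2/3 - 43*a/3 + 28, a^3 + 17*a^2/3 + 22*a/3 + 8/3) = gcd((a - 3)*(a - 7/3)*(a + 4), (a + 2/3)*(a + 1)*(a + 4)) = a + 4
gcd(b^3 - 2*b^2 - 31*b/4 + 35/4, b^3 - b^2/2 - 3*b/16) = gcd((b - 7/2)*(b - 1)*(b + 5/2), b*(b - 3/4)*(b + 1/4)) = 1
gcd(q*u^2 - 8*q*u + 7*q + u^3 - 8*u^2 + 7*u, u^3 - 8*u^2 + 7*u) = u^2 - 8*u + 7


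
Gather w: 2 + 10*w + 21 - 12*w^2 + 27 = -12*w^2 + 10*w + 50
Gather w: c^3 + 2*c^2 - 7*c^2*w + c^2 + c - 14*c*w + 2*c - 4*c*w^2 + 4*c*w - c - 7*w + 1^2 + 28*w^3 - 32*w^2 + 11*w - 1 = c^3 + 3*c^2 + 2*c + 28*w^3 + w^2*(-4*c - 32) + w*(-7*c^2 - 10*c + 4)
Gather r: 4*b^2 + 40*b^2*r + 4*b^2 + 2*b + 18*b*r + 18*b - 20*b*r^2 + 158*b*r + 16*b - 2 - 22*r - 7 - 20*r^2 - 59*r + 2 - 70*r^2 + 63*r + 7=8*b^2 + 36*b + r^2*(-20*b - 90) + r*(40*b^2 + 176*b - 18)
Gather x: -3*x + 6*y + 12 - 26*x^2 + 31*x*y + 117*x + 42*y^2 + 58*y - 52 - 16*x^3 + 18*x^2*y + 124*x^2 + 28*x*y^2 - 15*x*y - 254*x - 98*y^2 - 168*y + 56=-16*x^3 + x^2*(18*y + 98) + x*(28*y^2 + 16*y - 140) - 56*y^2 - 104*y + 16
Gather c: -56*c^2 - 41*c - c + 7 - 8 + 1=-56*c^2 - 42*c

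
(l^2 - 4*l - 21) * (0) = 0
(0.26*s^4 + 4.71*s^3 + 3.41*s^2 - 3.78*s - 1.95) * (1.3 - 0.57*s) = -0.1482*s^5 - 2.3467*s^4 + 4.1793*s^3 + 6.5876*s^2 - 3.8025*s - 2.535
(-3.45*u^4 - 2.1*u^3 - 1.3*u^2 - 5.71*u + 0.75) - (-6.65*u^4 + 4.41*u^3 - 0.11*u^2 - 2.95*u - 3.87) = 3.2*u^4 - 6.51*u^3 - 1.19*u^2 - 2.76*u + 4.62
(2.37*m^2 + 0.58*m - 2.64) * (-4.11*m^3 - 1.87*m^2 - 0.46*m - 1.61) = -9.7407*m^5 - 6.8157*m^4 + 8.6756*m^3 + 0.8543*m^2 + 0.2806*m + 4.2504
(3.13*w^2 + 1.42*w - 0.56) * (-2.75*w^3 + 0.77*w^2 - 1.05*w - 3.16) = -8.6075*w^5 - 1.4949*w^4 - 0.6531*w^3 - 11.813*w^2 - 3.8992*w + 1.7696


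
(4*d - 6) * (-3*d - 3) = -12*d^2 + 6*d + 18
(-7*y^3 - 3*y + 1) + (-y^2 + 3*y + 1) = -7*y^3 - y^2 + 2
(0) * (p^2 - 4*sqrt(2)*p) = 0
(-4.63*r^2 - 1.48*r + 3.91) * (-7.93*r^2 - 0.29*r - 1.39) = 36.7159*r^4 + 13.0791*r^3 - 24.1414*r^2 + 0.9233*r - 5.4349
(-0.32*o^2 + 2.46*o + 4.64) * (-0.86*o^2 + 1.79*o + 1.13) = 0.2752*o^4 - 2.6884*o^3 + 0.0514000000000006*o^2 + 11.0854*o + 5.2432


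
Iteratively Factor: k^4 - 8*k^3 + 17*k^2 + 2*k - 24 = (k + 1)*(k^3 - 9*k^2 + 26*k - 24) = (k - 2)*(k + 1)*(k^2 - 7*k + 12) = (k - 3)*(k - 2)*(k + 1)*(k - 4)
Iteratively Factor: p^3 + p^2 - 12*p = (p)*(p^2 + p - 12) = p*(p - 3)*(p + 4)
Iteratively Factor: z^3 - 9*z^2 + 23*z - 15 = (z - 1)*(z^2 - 8*z + 15) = (z - 5)*(z - 1)*(z - 3)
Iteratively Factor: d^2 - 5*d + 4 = (d - 4)*(d - 1)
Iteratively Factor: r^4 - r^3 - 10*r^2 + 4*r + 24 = (r + 2)*(r^3 - 3*r^2 - 4*r + 12) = (r - 3)*(r + 2)*(r^2 - 4) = (r - 3)*(r + 2)^2*(r - 2)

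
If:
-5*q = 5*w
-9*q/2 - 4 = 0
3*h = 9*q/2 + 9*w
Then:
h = 4/3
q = -8/9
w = 8/9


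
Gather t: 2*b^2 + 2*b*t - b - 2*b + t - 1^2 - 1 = 2*b^2 - 3*b + t*(2*b + 1) - 2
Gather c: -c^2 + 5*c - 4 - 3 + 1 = -c^2 + 5*c - 6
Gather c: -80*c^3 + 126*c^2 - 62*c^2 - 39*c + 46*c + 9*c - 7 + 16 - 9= -80*c^3 + 64*c^2 + 16*c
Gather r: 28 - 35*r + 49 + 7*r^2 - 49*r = 7*r^2 - 84*r + 77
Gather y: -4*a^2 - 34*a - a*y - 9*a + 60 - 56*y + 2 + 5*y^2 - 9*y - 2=-4*a^2 - 43*a + 5*y^2 + y*(-a - 65) + 60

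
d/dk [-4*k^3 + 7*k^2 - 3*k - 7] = -12*k^2 + 14*k - 3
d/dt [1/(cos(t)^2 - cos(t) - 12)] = (2*cos(t) - 1)*sin(t)/(sin(t)^2 + cos(t) + 11)^2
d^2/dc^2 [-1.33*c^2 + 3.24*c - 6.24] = -2.66000000000000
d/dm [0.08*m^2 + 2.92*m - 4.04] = 0.16*m + 2.92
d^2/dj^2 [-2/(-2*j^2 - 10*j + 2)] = 2*(-j^2 - 5*j + (2*j + 5)^2 + 1)/(j^2 + 5*j - 1)^3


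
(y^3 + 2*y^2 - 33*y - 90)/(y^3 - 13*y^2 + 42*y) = (y^2 + 8*y + 15)/(y*(y - 7))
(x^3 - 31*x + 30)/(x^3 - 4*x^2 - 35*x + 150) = (x - 1)/(x - 5)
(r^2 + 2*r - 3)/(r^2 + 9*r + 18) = (r - 1)/(r + 6)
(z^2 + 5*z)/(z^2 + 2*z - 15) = z/(z - 3)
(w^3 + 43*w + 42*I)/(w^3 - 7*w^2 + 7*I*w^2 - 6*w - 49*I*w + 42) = (w - 7*I)/(w - 7)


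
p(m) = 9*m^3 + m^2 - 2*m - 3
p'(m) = 27*m^2 + 2*m - 2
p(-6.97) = -2987.96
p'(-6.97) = 1295.74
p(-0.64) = -3.67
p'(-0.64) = 7.78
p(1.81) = 50.02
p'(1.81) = 90.07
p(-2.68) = -163.70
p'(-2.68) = 186.56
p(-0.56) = -3.15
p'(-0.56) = 5.35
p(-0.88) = -6.60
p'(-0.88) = 17.15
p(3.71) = 462.93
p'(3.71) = 377.05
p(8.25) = 5102.20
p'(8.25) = 1852.19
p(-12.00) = -15387.00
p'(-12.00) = 3862.00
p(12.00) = 15669.00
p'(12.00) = 3910.00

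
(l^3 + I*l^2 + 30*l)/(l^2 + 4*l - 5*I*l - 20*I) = l*(l + 6*I)/(l + 4)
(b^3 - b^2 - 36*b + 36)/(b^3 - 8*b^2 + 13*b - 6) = (b + 6)/(b - 1)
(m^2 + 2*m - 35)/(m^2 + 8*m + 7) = (m - 5)/(m + 1)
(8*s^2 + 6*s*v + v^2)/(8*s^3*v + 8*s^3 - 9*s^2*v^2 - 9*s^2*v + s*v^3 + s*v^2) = (8*s^2 + 6*s*v + v^2)/(s*(8*s^2*v + 8*s^2 - 9*s*v^2 - 9*s*v + v^3 + v^2))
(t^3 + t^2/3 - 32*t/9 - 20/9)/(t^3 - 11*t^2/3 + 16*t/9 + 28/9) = (3*t + 5)/(3*t - 7)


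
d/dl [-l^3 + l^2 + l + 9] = -3*l^2 + 2*l + 1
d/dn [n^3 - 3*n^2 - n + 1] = 3*n^2 - 6*n - 1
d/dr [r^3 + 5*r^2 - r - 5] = 3*r^2 + 10*r - 1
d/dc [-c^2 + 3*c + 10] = 3 - 2*c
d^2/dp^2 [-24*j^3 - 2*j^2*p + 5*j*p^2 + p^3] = 10*j + 6*p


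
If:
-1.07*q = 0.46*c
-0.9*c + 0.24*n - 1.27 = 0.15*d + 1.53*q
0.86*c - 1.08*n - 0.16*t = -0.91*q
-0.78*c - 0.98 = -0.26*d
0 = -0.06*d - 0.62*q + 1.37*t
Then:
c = -3.14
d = -5.66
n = -1.42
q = 1.35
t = 0.36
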